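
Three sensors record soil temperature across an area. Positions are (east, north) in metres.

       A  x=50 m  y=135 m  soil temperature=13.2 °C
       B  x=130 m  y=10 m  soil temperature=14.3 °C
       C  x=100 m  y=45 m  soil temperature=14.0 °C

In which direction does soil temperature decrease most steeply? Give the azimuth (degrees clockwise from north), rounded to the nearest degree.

Differences from A: to B (Δx, Δy, Δh) = (80, -125, +1.1); to C = (50, -90, +0.8).
Determinant of the coordinate differences = 80·(-90) − 50·(-125) = -950.
∂T/∂x = [(+1.1)·(-90) − (+0.8)·(-125)] / -950 = -0.001053
∂T/∂y = [80·(+0.8) − 50·(+1.1)] / -950 = -0.009474
Steepest decrease is along −∇f: components (+0.001053 E, +0.009474 N).
Azimuth = atan2(+0.001053, +0.009474) = 6.3° ≈ 006°.

006°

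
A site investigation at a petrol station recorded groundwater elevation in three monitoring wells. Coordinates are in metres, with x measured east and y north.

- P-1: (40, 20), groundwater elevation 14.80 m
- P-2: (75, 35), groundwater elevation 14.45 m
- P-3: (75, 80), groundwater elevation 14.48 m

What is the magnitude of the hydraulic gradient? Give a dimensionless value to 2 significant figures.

0.010

Differences from P-1: to P-2 (Δx, Δy, Δh) = (35, 15, -0.35); to P-3 = (35, 60, -0.32).
Solve a·Δx + b·Δy = Δh: det = 35·60 − 35·15 = 1575.
∂h/∂x = [(-0.35)·60 − (-0.32)·15] / 1575 = -0.01029
∂h/∂y = [35·(-0.32) − 35·(-0.35)] / 1575 = +0.0006667
|∇h| = √(-0.01029² + 0.0006667²) = 0.01031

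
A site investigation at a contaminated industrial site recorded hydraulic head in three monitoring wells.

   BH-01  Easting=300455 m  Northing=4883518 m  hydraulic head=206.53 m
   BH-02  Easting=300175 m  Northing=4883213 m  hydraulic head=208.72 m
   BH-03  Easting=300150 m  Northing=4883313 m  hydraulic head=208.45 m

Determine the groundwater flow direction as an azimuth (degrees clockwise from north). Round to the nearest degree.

046°

Taking BH-01 as reference: BH-02−BH-01 = (-280, -305, +2.19); BH-03−BH-01 = (-305, -205, +1.92).
Solve a·Δx + b·Δy = Δh: det = (-280)·(-205) − (-305)·(-305) = -35625.
∂h/∂x = [(+2.19)·(-205) − (+1.92)·(-305)] / -35625 = -0.003836
∂h/∂y = [(-280)·(+1.92) − (-305)·(+2.19)] / -35625 = -0.003659
Flow direction (−∇h) has components (+0.003836 E, +0.003659 N).
Azimuth = atan2(E, N) = atan2(+0.003836, +0.003659) = 46.4° ≈ 046°.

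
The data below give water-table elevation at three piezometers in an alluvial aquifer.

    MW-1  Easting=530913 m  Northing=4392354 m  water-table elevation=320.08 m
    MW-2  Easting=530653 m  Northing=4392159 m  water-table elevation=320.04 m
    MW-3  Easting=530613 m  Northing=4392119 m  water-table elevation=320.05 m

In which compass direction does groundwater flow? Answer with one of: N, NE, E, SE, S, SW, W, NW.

NW

Differences from MW-1: to MW-2 (Δx, Δy, Δh) = (-260, -195, -0.04); to MW-3 = (-300, -235, -0.03).
Determinant of the coordinate differences = (-260)·(-235) − (-300)·(-195) = 2600.
∂h/∂x = [(-0.04)·(-235) − (-0.03)·(-195)] / 2600 = +0.001365
∂h/∂y = [(-260)·(-0.03) − (-300)·(-0.04)] / 2600 = -0.001615
Flow = −∇h = (-0.001365 east, +0.001615 north), which points northwest.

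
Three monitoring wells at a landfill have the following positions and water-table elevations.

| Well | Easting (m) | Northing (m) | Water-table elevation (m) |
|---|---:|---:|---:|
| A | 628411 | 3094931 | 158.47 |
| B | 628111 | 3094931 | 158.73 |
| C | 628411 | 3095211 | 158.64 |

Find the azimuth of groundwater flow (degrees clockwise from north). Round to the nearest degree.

125°

∂h/∂x = (158.73 − 158.47) / (628111 − 628411) = -0.0008667
∂h/∂y = (158.64 − 158.47) / (3095211 − 3094931) = +0.0006071
Flow direction (−∇h) has components (+0.0008667 E, -0.0006071 N).
Azimuth = atan2(E, N) = atan2(+0.0008667, -0.0006071) = 125.0° ≈ 125°.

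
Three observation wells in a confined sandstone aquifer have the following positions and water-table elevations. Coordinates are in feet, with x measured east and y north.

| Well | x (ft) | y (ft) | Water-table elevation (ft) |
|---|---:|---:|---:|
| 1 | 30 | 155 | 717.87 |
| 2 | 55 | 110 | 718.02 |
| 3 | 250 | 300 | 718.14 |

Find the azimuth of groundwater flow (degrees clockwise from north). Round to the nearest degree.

308°

Taking 1 as reference: 2−1 = (25, -45, +0.15); 3−1 = (220, 145, +0.27).
Determinant of the coordinate differences = 25·145 − 220·(-45) = 13525.
∂h/∂x = [(+0.15)·145 − (+0.27)·(-45)] / 13525 = +0.002506
∂h/∂y = [25·(+0.27) − 220·(+0.15)] / 13525 = -0.001941
Flow direction (−∇h) has components (-0.002506 E, +0.001941 N).
Azimuth = atan2(E, N) = atan2(-0.002506, +0.001941) = 307.8° ≈ 308°.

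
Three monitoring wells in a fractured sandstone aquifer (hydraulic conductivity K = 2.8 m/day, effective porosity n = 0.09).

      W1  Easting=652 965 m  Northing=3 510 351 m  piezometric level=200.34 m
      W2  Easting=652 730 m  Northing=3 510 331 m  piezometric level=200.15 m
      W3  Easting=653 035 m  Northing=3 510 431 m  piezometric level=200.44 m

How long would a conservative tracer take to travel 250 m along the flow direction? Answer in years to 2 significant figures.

Differences from W1: to W2 (Δx, Δy, Δh) = (-235, -20, -0.19); to W3 = (70, 80, +0.10).
Solve a·Δx + b·Δy = Δh: det = (-235)·80 − 70·(-20) = -17400.
∂h/∂x = [(-0.19)·80 − (+0.10)·(-20)] / -17400 = +0.0007586
∂h/∂y = [(-235)·(+0.10) − 70·(-0.19)] / -17400 = +0.0005862
|∇h| = √(0.0007586² + 0.0005862²) = 0.0009587
Seepage velocity v = K·i/n = 2.8 × 0.0009587 / 0.09 = 0.02983 m/day.
t = 250 / 0.02983 = 8381 days = 22.9 years.

23 years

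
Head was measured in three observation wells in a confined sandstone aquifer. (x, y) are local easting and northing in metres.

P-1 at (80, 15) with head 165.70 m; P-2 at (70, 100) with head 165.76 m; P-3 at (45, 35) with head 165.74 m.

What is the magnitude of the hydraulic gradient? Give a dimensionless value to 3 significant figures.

0.00100

Differences from P-1: to P-2 (Δx, Δy, Δh) = (-10, 85, +0.06); to P-3 = (-35, 20, +0.04).
Determinant of the coordinate differences = (-10)·20 − (-35)·85 = 2775.
∂h/∂x = [(+0.06)·20 − (+0.04)·85] / 2775 = -0.0007928
∂h/∂y = [(-10)·(+0.04) − (-35)·(+0.06)] / 2775 = +0.0006126
|∇h| = √(-0.0007928² + 0.0006126²) = 0.001002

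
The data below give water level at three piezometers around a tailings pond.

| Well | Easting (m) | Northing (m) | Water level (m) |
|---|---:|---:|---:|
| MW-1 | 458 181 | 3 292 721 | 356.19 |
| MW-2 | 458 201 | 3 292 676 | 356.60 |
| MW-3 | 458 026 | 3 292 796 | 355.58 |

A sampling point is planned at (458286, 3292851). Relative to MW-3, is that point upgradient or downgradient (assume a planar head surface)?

With h = a·x + b·y + c and MW-1 as origin, the differences give:
  20·a + (-45)·b = +0.41
  (-155)·a + 75·b = -0.61
Eliminate b (×75 and ×(-45), subtract): -5475·a = 3.300 → a = ∂h/∂x = -0.0006027
Back-substitute: b = ∂h/∂y = -0.009379.
Head at (458286, 3292851) = 356.19 + (-0.0006027)·(105) + (-0.009379)·(130) = 354.91 m.
That is lower than the 355.58 m at MW-3, so the point is downgradient.

downgradient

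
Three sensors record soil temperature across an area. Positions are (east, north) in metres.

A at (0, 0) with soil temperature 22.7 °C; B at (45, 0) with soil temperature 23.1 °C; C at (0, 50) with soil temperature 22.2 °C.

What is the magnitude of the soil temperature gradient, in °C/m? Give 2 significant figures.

∂T/∂x = (23.1 − 22.7) / (45 − 0) = +0.008889
∂T/∂y = (22.2 − 22.7) / (50 − 0) = -0.01000
|∇f| = √(0.008889² + -0.01000²) = 0.01338 °C/m

0.013 °C/m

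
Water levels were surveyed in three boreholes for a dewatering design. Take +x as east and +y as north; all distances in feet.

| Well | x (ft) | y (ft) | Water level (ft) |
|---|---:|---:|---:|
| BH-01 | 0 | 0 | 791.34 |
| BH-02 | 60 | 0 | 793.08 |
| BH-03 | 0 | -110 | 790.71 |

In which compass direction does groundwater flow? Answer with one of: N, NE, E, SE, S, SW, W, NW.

∂h/∂x = (793.08 − 791.34) / (60 − 0) = +0.02900
∂h/∂y = (790.71 − 791.34) / (-110 − 0) = +0.005727
Flow = −∇h = (-0.02900 east, -0.005727 north), which points west.

W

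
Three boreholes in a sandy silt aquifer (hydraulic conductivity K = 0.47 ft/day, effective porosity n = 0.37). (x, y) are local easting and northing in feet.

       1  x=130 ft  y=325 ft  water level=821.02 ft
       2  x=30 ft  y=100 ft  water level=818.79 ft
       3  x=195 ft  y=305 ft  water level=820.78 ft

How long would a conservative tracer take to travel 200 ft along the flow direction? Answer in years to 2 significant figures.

42 years

With h = a·x + b·y + c and 1 as origin, the differences give:
  (-100)·a + (-225)·b = -2.23
  65·a + (-20)·b = -0.24
Eliminate b (×(-20) and ×(-225), subtract): 16625·a = -9.400 → a = ∂h/∂x = -0.0005654
Back-substitute: b = ∂h/∂y = +0.01016.
|∇h| = √(-0.0005654² + 0.01016²) = 0.01018
Seepage velocity v = K·i/n = 0.47 × 0.01018 / 0.37 = 0.01293 ft/day.
t = 200 / 0.01293 = 1.547e+04 days = 42.4 years.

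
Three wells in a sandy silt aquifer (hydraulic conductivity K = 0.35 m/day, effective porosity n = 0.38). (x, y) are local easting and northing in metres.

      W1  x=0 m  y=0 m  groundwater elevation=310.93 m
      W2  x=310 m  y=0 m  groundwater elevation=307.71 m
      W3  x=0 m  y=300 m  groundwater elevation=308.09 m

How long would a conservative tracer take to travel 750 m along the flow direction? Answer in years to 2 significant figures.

160 years

∂h/∂x = (307.71 − 310.93) / (310 − 0) = -0.01039
∂h/∂y = (308.09 − 310.93) / (300 − 0) = -0.009467
|∇h| = √(-0.01039² + -0.009467²) = 0.01406
Seepage velocity v = K·i/n = 0.35 × 0.01406 / 0.38 = 0.01295 m/day.
t = 750 / 0.01295 = 5.792e+04 days = 159 years.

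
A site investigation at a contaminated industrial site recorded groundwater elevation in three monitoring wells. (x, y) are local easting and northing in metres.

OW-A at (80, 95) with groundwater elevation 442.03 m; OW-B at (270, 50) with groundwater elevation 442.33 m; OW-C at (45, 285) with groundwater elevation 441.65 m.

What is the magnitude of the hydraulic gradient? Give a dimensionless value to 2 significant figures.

0.0021

Three-point gradient (reference OW-A): Δ to OW-B = (190, -45, +0.30), Δ to OW-C = (-35, 190, -0.38).
∂h/∂x = +0.001156, ∂h/∂y = -0.001787 (det = 34525).
|∇h| = √(0.001156² + -0.001787²) = 0.002128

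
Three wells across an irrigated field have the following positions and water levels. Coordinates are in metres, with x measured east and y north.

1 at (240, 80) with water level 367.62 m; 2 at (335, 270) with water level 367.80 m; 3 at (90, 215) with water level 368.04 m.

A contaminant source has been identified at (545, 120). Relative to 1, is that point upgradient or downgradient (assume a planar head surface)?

With h = a·x + b·y + c and 1 as origin, the differences give:
  95·a + 190·b = +0.18
  (-150)·a + 135·b = +0.42
Eliminate b (×135 and ×190, subtract): 41325·a = -55.500 → a = ∂h/∂x = -0.001343
Back-substitute: b = ∂h/∂y = +0.001619.
Head at (545, 120) = 367.62 + (-0.001343)·(305) + (+0.001619)·(40) = 367.28 m.
That is lower than the 367.62 m at 1, so the point is downgradient.

downgradient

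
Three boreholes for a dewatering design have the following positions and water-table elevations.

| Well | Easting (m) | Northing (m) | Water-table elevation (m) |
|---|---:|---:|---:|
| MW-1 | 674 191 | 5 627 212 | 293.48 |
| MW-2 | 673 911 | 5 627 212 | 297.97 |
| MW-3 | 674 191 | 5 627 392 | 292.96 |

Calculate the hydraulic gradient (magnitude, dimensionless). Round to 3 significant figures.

∂h/∂x = (297.97 − 293.48) / (673911 − 674191) = -0.01604
∂h/∂y = (292.96 − 293.48) / (5627392 − 5627212) = -0.002889
|∇h| = √(-0.01604² + -0.002889²) = 0.0163

0.0163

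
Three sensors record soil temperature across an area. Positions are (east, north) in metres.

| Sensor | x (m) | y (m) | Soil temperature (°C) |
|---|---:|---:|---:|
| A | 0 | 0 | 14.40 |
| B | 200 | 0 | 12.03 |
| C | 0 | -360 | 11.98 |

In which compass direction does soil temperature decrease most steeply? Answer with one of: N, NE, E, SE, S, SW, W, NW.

SE

∂T/∂x = (12.03 − 14.40) / (200 − 0) = -0.01185
∂T/∂y = (11.98 − 14.40) / (-360 − 0) = +0.006722
Steepest decrease is along −∇f = (+0.01185 E, -0.006722 N) → southeast.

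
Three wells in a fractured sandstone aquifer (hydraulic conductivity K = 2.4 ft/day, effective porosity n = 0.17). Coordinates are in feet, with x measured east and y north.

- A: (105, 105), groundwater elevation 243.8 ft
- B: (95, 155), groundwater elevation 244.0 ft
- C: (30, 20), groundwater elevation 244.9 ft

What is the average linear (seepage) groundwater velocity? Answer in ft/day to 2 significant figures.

Taking A as reference: B−A = (-10, 50, +0.2); C−A = (-75, -85, +1.1).
Solve a·Δx + b·Δy = Δh: det = (-10)·(-85) − (-75)·50 = 4600.
∂h/∂x = [(+0.2)·(-85) − (+1.1)·50] / 4600 = -0.01565
∂h/∂y = [(-10)·(+1.1) − (-75)·(+0.2)] / 4600 = +0.0008696
|∇h| = √(-0.01565² + 0.0008696²) = 0.01567
Seepage velocity v = K·i/n = 2.4 × 0.01567 / 0.17 = 0.2212 ft/day.

0.22 ft/day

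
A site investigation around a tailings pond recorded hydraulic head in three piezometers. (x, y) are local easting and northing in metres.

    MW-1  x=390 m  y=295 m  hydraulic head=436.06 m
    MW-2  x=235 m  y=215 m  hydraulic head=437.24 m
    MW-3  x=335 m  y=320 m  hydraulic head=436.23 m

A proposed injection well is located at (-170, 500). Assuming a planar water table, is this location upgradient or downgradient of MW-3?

upgradient

With h = a·x + b·y + c and MW-1 as origin, the differences give:
  (-155)·a + (-80)·b = +1.18
  (-55)·a + 25·b = +0.17
Eliminate b (×25 and ×(-80), subtract): -8275·a = 43.100 → a = ∂h/∂x = -0.005208
Back-substitute: b = ∂h/∂y = -0.004659.
Head at (-170, 500) = 436.06 + (-0.005208)·(-560) + (-0.004659)·(205) = 438.02 m.
That is higher than the 436.23 m at MW-3, so the point is upgradient.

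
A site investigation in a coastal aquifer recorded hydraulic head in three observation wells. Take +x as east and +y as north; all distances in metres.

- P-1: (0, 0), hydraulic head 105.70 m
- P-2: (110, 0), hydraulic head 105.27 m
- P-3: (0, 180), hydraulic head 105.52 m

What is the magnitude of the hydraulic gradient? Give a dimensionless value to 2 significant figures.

∂h/∂x = (105.27 − 105.70) / (110 − 0) = -0.003909
∂h/∂y = (105.52 − 105.70) / (180 − 0) = -0.001000
|∇h| = √(-0.003909² + -0.001000²) = 0.004035

0.0040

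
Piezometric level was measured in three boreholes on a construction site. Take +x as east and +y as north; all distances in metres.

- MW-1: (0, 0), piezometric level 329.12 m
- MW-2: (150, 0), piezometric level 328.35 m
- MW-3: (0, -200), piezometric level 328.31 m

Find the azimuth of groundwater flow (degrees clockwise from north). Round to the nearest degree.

∂h/∂x = (328.35 − 329.12) / (150 − 0) = -0.005133
∂h/∂y = (328.31 − 329.12) / (-200 − 0) = +0.004050
Flow direction (−∇h) has components (+0.005133 E, -0.004050 N).
Azimuth = atan2(E, N) = atan2(+0.005133, -0.004050) = 128.3° ≈ 128°.

128°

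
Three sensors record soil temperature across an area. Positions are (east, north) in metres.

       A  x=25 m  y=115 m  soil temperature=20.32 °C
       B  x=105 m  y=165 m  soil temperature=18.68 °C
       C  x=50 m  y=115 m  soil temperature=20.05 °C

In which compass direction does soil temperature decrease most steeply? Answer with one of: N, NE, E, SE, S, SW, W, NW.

Three-point gradient (reference A): Δ to B = (80, 50, -1.64), Δ to C = (25, 0, -0.27).
∂T/∂x = -0.01080, ∂T/∂y = -0.01552 (det = -1250).
Steepest decrease is along −∇f = (+0.01080 E, +0.01552 N) → northeast.

NE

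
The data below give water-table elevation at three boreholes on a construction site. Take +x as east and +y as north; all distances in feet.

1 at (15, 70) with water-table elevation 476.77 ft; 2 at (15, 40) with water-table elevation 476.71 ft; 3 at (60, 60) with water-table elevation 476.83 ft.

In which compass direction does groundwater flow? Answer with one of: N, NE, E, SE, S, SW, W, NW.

Three-point gradient (reference 1): Δ to 2 = (0, -30, -0.06), Δ to 3 = (45, -10, +0.06).
∂h/∂x = +0.001778, ∂h/∂y = +0.002000 (det = 1350).
Flow = −∇h = (-0.001778 east, -0.002000 north), which points southwest.

SW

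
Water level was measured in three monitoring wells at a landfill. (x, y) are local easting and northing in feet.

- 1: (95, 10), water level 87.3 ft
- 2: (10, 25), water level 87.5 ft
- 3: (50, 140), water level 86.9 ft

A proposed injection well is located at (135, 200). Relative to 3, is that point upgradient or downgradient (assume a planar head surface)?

downgradient

Taking 1 as reference: 2−1 = (-85, 15, +0.2); 3−1 = (-45, 130, -0.4).
Determinant of the coordinate differences = (-85)·130 − (-45)·15 = -10375.
∂h/∂x = [(+0.2)·130 − (-0.4)·15] / -10375 = -0.003084
∂h/∂y = [(-85)·(-0.4) − (-45)·(+0.2)] / -10375 = -0.004145
Head at (135, 200) = 87.3 + (-0.003084)·(40) + (-0.004145)·(190) = 86.39 ft.
That is lower than the 86.9 ft at 3, so the point is downgradient.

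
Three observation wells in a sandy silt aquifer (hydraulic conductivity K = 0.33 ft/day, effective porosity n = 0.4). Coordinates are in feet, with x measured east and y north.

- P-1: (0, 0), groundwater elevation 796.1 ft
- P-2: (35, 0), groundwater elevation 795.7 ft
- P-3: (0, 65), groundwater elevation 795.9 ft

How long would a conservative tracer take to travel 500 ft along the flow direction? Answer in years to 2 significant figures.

∂h/∂x = (795.7 − 796.1) / (35 − 0) = -0.01143
∂h/∂y = (795.9 − 796.1) / (65 − 0) = -0.003077
|∇h| = √(-0.01143² + -0.003077²) = 0.01184
Seepage velocity v = K·i/n = 0.33 × 0.01184 / 0.4 = 0.009768 ft/day.
t = 500 / 0.009768 = 5.119e+04 days = 140 years.

140 years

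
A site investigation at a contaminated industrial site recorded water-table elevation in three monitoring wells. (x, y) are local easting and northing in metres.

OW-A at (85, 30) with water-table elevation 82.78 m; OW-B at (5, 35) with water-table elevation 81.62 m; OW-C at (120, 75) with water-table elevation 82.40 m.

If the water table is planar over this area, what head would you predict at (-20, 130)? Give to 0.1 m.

Taking OW-A as reference: OW-B−OW-A = (-80, 5, -1.16); OW-C−OW-A = (35, 45, -0.38).
Solve a·Δx + b·Δy = Δh: det = (-80)·45 − 35·5 = -3775.
∂h/∂x = [(-1.16)·45 − (-0.38)·5] / -3775 = +0.01332
∂h/∂y = [(-80)·(-0.38) − 35·(-1.16)] / -3775 = -0.01881
h(-20, 130) = 82.78 + (+0.01332)·(-105) + (-0.01881)·(100) = 82.78 -1.399 -1.881 = 79.500 m.

79.5 m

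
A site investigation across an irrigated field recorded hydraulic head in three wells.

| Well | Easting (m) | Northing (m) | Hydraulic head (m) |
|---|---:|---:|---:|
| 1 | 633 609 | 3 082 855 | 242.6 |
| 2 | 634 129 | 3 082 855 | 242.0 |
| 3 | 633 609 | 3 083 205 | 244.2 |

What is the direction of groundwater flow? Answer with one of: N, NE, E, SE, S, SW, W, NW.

S

∂h/∂x = (242.0 − 242.6) / (634129 − 633609) = -0.001154
∂h/∂y = (244.2 − 242.6) / (3083205 − 3082855) = +0.004571
Flow = −∇h = (+0.001154 east, -0.004571 north), which points south.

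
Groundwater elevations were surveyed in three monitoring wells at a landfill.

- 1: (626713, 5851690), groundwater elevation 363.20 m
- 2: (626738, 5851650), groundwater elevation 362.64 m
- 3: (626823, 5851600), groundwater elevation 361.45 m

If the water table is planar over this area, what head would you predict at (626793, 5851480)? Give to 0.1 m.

With h = a·x + b·y + c and 1 as origin, the differences give:
  25·a + (-40)·b = -0.56
  110·a + (-90)·b = -1.75
Eliminate b (×(-90) and ×(-40), subtract): 2150·a = -19.600 → a = ∂h/∂x = -0.009116
Back-substitute: b = ∂h/∂y = +0.008302.
h(626793, 5851480) = 363.20 + (-0.009116)·(80) + (+0.008302)·(-210) = 363.20 -0.729 -1.743 = 360.727 m.

360.7 m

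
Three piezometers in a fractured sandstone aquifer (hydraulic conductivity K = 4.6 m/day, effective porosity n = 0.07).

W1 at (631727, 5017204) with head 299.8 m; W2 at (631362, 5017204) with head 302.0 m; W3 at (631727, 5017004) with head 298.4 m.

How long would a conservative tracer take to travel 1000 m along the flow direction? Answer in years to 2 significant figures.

∂h/∂x = (302.0 − 299.8) / (631362 − 631727) = -0.006027
∂h/∂y = (298.4 − 299.8) / (5017004 − 5017204) = +0.007000
|∇h| = √(-0.006027² + 0.007000²) = 0.009237
Seepage velocity v = K·i/n = 4.6 × 0.009237 / 0.07 = 0.607 m/day.
t = 1000 / 0.607 = 1647 days = 4.51 years.

4.5 years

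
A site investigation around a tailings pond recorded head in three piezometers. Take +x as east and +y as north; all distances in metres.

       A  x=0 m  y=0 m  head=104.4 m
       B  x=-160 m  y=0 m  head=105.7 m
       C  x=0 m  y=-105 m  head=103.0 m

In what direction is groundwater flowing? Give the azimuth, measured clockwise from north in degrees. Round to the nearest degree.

∂h/∂x = (105.7 − 104.4) / (-160 − 0) = -0.008125
∂h/∂y = (103.0 − 104.4) / (-105 − 0) = +0.01333
Flow direction (−∇h) has components (+0.008125 E, -0.01333 N).
Azimuth = atan2(E, N) = atan2(+0.008125, -0.01333) = 148.6° ≈ 149°.

149°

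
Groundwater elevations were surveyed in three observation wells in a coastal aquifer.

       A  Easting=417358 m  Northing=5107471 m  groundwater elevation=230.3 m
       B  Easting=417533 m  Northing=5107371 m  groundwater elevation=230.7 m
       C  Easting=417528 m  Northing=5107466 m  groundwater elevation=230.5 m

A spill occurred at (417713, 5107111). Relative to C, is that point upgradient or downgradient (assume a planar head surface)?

upgradient

Taking A as reference: B−A = (175, -100, +0.4); C−A = (170, -5, +0.2).
Solve a·Δx + b·Δy = Δh: det = 175·(-5) − 170·(-100) = 16125.
∂h/∂x = [(+0.4)·(-5) − (+0.2)·(-100)] / 16125 = +0.001116
∂h/∂y = [175·(+0.2) − 170·(+0.4)] / 16125 = -0.002047
Head at (417713, 5107111) = 230.3 + (+0.001116)·(355) + (-0.002047)·(-360) = 231.43 m.
That is higher than the 230.5 m at C, so the point is upgradient.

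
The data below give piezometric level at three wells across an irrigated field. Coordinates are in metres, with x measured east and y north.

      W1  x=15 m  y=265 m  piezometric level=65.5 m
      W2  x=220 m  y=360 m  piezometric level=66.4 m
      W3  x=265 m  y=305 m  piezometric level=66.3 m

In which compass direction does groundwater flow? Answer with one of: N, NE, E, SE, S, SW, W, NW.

SW

With h = a·x + b·y + c and W1 as origin, the differences give:
  205·a + 95·b = +0.9
  250·a + 40·b = +0.8
Eliminate b (×40 and ×95, subtract): -15550·a = -40.00 → a = ∂h/∂x = +0.002572
Back-substitute: b = ∂h/∂y = +0.003923.
Flow = −∇h = (-0.002572 east, -0.003923 north), which points southwest.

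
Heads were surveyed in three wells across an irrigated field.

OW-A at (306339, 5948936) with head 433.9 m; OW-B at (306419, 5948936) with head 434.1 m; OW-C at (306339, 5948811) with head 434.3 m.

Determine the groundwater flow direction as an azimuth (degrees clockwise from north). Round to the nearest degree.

∂h/∂x = (434.1 − 433.9) / (306419 − 306339) = +0.002500
∂h/∂y = (434.3 − 433.9) / (5948811 − 5948936) = -0.003200
Flow direction (−∇h) has components (-0.002500 E, +0.003200 N).
Azimuth = atan2(E, N) = atan2(-0.002500, +0.003200) = 322.0° ≈ 322°.

322°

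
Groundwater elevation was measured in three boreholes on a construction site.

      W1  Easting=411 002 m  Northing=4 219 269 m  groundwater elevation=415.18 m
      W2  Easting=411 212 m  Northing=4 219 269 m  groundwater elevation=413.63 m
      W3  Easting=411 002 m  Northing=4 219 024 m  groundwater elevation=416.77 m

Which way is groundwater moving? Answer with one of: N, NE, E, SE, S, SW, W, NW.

∂h/∂x = (413.63 − 415.18) / (411212 − 411002) = -0.007381
∂h/∂y = (416.77 − 415.18) / (4219024 − 4219269) = -0.006490
Flow = −∇h = (+0.007381 east, +0.006490 north), which points northeast.

NE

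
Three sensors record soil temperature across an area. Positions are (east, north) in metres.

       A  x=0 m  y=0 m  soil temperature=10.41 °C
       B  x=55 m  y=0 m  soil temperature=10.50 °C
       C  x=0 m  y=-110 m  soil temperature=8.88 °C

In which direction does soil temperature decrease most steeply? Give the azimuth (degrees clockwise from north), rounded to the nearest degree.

∂T/∂x = (10.50 − 10.41) / (55 − 0) = +0.001636
∂T/∂y = (8.88 − 10.41) / (-110 − 0) = +0.01391
Steepest decrease is along −∇f: components (-0.001636 E, -0.01391 N).
Azimuth = atan2(-0.001636, -0.01391) = 186.7° ≈ 187°.

187°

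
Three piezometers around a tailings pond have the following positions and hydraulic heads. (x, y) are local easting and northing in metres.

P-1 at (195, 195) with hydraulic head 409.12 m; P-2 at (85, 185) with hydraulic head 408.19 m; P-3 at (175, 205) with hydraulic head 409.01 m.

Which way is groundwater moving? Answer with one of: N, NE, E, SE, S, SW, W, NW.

SW

Taking P-1 as reference: P-2−P-1 = (-110, -10, -0.93); P-3−P-1 = (-20, 10, -0.11).
Solve a·Δx + b·Δy = Δh: det = (-110)·10 − (-20)·(-10) = -1300.
∂h/∂x = [(-0.93)·10 − (-0.11)·(-10)] / -1300 = +0.008000
∂h/∂y = [(-110)·(-0.11) − (-20)·(-0.93)] / -1300 = +0.005000
Flow = −∇h = (-0.008000 east, -0.005000 north), which points southwest.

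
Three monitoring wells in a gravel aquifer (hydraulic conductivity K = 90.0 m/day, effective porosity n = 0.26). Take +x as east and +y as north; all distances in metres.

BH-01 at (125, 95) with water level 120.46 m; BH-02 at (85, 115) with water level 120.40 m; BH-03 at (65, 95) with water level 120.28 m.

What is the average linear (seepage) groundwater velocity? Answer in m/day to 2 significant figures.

Differences from BH-01: to BH-02 (Δx, Δy, Δh) = (-40, 20, -0.06); to BH-03 = (-60, 0, -0.18).
Solve a·Δx + b·Δy = Δh: det = (-40)·0 − (-60)·20 = 1200.
∂h/∂x = [(-0.06)·0 − (-0.18)·20] / 1200 = +0.003000
∂h/∂y = [(-40)·(-0.18) − (-60)·(-0.06)] / 1200 = +0.003000
|∇h| = √(0.003000² + 0.003000²) = 0.004243
Seepage velocity v = K·i/n = 90.0 × 0.004243 / 0.26 = 1.469 m/day.

1.5 m/day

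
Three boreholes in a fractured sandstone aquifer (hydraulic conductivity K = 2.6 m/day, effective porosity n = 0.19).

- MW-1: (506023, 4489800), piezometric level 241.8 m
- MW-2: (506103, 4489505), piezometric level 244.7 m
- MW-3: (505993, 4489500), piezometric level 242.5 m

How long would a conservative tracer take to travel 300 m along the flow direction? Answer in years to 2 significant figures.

2.9 years

Differences from MW-1: to MW-2 (Δx, Δy, Δh) = (80, -295, +2.9); to MW-3 = (-30, -300, +0.7).
Determinant of the coordinate differences = 80·(-300) − (-30)·(-295) = -32850.
∂h/∂x = [(+2.9)·(-300) − (+0.7)·(-295)] / -32850 = +0.02020
∂h/∂y = [80·(+0.7) − (-30)·(+2.9)] / -32850 = -0.004353
|∇h| = √(0.02020² + -0.004353²) = 0.02066
Seepage velocity v = K·i/n = 2.6 × 0.02066 / 0.19 = 0.2827 m/day.
t = 300 / 0.2827 = 1061 days = 2.9 years.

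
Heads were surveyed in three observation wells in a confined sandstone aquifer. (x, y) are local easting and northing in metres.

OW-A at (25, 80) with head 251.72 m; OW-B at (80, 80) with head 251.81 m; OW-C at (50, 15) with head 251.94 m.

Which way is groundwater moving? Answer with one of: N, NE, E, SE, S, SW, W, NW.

Differences from OW-A: to OW-B (Δx, Δy, Δh) = (55, 0, +0.09); to OW-C = (25, -65, +0.22).
Solve a·Δx + b·Δy = Δh: det = 55·(-65) − 25·0 = -3575.
∂h/∂x = [(+0.09)·(-65) − (+0.22)·0] / -3575 = +0.001636
∂h/∂y = [55·(+0.22) − 25·(+0.09)] / -3575 = -0.002755
Flow = −∇h = (-0.001636 east, +0.002755 north), which points northwest.

NW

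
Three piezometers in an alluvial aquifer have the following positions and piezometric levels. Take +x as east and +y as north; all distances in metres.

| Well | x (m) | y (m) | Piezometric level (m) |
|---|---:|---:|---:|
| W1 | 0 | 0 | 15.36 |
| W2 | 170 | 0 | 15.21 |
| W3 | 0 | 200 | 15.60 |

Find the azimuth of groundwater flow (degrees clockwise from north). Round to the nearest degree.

∂h/∂x = (15.21 − 15.36) / (170 − 0) = -0.0008824
∂h/∂y = (15.60 − 15.36) / (200 − 0) = +0.001200
Flow direction (−∇h) has components (+0.0008824 E, -0.001200 N).
Azimuth = atan2(E, N) = atan2(+0.0008824, -0.001200) = 143.7° ≈ 144°.

144°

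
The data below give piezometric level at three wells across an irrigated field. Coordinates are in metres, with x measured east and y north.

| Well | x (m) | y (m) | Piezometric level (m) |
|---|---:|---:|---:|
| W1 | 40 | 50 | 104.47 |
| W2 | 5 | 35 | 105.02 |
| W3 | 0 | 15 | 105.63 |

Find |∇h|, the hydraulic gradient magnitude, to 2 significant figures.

0.030

Taking W1 as reference: W2−W1 = (-35, -15, +0.55); W3−W1 = (-40, -35, +1.16).
Solve a·Δx + b·Δy = Δh: det = (-35)·(-35) − (-40)·(-15) = 625.
∂h/∂x = [(+0.55)·(-35) − (+1.16)·(-15)] / 625 = -0.002960
∂h/∂y = [(-35)·(+1.16) − (-40)·(+0.55)] / 625 = -0.02976
|∇h| = √(-0.002960² + -0.02976²) = 0.02991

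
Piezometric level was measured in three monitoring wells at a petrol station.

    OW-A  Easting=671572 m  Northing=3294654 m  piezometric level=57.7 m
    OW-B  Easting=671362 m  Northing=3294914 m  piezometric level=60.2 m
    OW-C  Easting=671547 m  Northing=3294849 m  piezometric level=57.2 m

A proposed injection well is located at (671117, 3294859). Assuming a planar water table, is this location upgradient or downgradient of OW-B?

Three-point gradient (reference OW-A): Δ to OW-B = (-210, 260, +2.5), Δ to OW-C = (-25, 195, -0.5).
∂h/∂x = -0.01792, ∂h/∂y = -0.004862 (det = -34450).
Head at (671117, 3294859) = 57.7 + (-0.01792)·(-455) + (-0.004862)·(205) = 64.86 m.
That is higher than the 60.2 m at OW-B, so the point is upgradient.

upgradient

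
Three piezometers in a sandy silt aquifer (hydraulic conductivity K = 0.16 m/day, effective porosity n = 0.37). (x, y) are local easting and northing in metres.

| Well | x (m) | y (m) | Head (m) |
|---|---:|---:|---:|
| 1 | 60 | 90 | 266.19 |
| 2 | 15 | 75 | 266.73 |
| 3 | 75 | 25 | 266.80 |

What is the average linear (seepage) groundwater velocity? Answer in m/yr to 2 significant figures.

2.2 m/yr

Differences from 1: to 2 (Δx, Δy, Δh) = (-45, -15, +0.54); to 3 = (15, -65, +0.61).
Solve a·Δx + b·Δy = Δh: det = (-45)·(-65) − 15·(-15) = 3150.
∂h/∂x = [(+0.54)·(-65) − (+0.61)·(-15)] / 3150 = -0.008238
∂h/∂y = [(-45)·(+0.61) − 15·(+0.54)] / 3150 = -0.01129
|∇h| = √(-0.008238² + -0.01129²) = 0.01398
Seepage velocity v = K·i/n = 0.16 × 0.01398 / 0.37 = 0.006045 m/day = 2.208 m/yr.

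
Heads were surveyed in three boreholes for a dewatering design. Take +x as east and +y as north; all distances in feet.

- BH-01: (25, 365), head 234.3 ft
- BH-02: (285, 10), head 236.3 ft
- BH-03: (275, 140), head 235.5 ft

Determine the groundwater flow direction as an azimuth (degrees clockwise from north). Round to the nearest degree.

Differences from BH-01: to BH-02 (Δx, Δy, Δh) = (260, -355, +2.0); to BH-03 = (250, -225, +1.2).
Determinant of the coordinate differences = 260·(-225) − 250·(-355) = 30250.
∂h/∂x = [(+2.0)·(-225) − (+1.2)·(-355)] / 30250 = -0.0007934
∂h/∂y = [260·(+1.2) − 250·(+2.0)] / 30250 = -0.006215
Flow direction (−∇h) has components (+0.0007934 E, +0.006215 N).
Azimuth = atan2(E, N) = atan2(+0.0007934, +0.006215) = 7.3° ≈ 007°.

007°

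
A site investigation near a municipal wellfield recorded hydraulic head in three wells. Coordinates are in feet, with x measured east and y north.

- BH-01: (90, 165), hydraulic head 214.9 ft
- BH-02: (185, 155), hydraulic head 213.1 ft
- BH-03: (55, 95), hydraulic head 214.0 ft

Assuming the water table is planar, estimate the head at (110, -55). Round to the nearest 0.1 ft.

209.9 ft

Differences from BH-01: to BH-02 (Δx, Δy, Δh) = (95, -10, -1.8); to BH-03 = (-35, -70, -0.9).
Determinant of the coordinate differences = 95·(-70) − (-35)·(-10) = -7000.
∂h/∂x = [(-1.8)·(-70) − (-0.9)·(-10)] / -7000 = -0.01671
∂h/∂y = [95·(-0.9) − (-35)·(-1.8)] / -7000 = +0.02121
h(110, -55) = 214.9 + (-0.01671)·(20) + (+0.02121)·(-220) = 214.9 -0.334 -4.667 = 209.899 ft.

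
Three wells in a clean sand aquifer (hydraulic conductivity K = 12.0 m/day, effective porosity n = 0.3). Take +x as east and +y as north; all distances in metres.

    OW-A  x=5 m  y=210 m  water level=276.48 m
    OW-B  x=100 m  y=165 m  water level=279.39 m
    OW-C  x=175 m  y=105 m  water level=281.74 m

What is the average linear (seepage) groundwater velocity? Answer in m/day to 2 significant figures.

1.2 m/day

Taking OW-A as reference: OW-B−OW-A = (95, -45, +2.91); OW-C−OW-A = (170, -105, +5.26).
Determinant of the coordinate differences = 95·(-105) − 170·(-45) = -2325.
∂h/∂x = [(+2.91)·(-105) − (+5.26)·(-45)] / -2325 = +0.02961
∂h/∂y = [95·(+5.26) − 170·(+2.91)] / -2325 = -0.002151
|∇h| = √(0.02961² + -0.002151²) = 0.02969
Seepage velocity v = K·i/n = 12.0 × 0.02969 / 0.3 = 1.188 m/day.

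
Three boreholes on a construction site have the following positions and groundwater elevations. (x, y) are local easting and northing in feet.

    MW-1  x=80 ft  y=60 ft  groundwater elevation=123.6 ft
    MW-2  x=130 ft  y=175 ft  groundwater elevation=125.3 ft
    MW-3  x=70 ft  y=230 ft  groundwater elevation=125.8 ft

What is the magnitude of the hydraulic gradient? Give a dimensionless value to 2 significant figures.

0.014

Three-point gradient (reference MW-1): Δ to MW-2 = (50, 115, +1.7), Δ to MW-3 = (-10, 170, +2.2).
∂h/∂x = +0.003731, ∂h/∂y = +0.01316 (det = 9650).
|∇h| = √(0.003731² + 0.01316²) = 0.01368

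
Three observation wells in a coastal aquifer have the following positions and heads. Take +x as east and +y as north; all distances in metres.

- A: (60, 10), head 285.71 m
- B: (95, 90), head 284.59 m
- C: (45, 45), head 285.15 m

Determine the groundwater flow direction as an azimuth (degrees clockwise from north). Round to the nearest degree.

Differences from A: to B (Δx, Δy, Δh) = (35, 80, -1.12); to C = (-15, 35, -0.56).
Determinant of the coordinate differences = 35·35 − (-15)·80 = 2425.
∂h/∂x = [(-1.12)·35 − (-0.56)·80] / 2425 = +0.002309
∂h/∂y = [35·(-0.56) − (-15)·(-1.12)] / 2425 = -0.01501
Flow direction (−∇h) has components (-0.002309 E, +0.01501 N).
Azimuth = atan2(E, N) = atan2(-0.002309, +0.01501) = 351.3° ≈ 351°.

351°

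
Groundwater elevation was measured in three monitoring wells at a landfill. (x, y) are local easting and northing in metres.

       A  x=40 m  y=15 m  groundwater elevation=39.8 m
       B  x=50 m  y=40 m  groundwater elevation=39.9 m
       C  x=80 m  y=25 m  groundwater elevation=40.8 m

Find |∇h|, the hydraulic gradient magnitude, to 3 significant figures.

0.0275

Differences from A: to B (Δx, Δy, Δh) = (10, 25, +0.1); to C = (40, 10, +1.0).
Solve a·Δx + b·Δy = Δh: det = 10·10 − 40·25 = -900.
∂h/∂x = [(+0.1)·10 − (+1.0)·25] / -900 = +0.02667
∂h/∂y = [10·(+1.0) − 40·(+0.1)] / -900 = -0.006667
|∇h| = √(0.02667² + -0.006667²) = 0.02749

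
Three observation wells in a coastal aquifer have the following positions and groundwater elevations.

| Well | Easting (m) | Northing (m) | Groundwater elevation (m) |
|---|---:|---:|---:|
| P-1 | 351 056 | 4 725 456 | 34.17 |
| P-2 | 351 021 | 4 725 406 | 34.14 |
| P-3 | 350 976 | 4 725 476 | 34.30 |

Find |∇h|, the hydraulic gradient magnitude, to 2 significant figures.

0.0019

Differences from P-1: to P-2 (Δx, Δy, Δh) = (-35, -50, -0.03); to P-3 = (-80, 20, +0.13).
Solve a·Δx + b·Δy = Δh: det = (-35)·20 − (-80)·(-50) = -4700.
∂h/∂x = [(-0.03)·20 − (+0.13)·(-50)] / -4700 = -0.001255
∂h/∂y = [(-35)·(+0.13) − (-80)·(-0.03)] / -4700 = +0.001479
|∇h| = √(-0.001255² + 0.001479²) = 0.00194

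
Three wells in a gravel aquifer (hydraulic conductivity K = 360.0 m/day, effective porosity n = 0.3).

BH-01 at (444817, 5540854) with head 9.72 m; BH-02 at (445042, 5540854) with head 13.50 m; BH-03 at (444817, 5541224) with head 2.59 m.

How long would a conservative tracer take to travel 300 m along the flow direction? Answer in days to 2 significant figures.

9.8 days

∂h/∂x = (13.50 − 9.72) / (445042 − 444817) = +0.01680
∂h/∂y = (2.59 − 9.72) / (5541224 − 5540854) = -0.01927
|∇h| = √(0.01680² + -0.01927²) = 0.02557
Seepage velocity v = K·i/n = 360.0 × 0.02557 / 0.3 = 30.68 m/day.
t = 300 / 30.68 = 9.778 days.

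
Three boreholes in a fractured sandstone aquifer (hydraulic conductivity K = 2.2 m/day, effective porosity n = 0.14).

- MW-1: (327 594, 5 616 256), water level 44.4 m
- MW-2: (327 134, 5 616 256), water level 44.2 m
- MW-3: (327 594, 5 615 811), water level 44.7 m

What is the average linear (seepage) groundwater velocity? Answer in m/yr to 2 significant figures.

∂h/∂x = (44.2 − 44.4) / (327134 − 327594) = +0.0004348
∂h/∂y = (44.7 − 44.4) / (5615811 − 5616256) = -0.0006742
|∇h| = √(0.0004348² + -0.0006742²) = 0.0008022
Seepage velocity v = K·i/n = 2.2 × 0.0008022 / 0.14 = 0.01261 m/day = 4.606 m/yr.

4.6 m/yr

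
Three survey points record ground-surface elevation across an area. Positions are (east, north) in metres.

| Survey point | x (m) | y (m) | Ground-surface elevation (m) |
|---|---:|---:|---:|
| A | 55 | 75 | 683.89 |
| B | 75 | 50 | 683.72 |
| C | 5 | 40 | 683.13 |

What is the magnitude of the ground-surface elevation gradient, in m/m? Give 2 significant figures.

Differences from A: to B (Δx, Δy, Δh) = (20, -25, -0.17); to C = (-50, -35, -0.76).
Solve a·Δx + b·Δy = Δz: det = 20·(-35) − (-50)·(-25) = -1950.
∂z/∂x = [(-0.17)·(-35) − (-0.76)·(-25)] / -1950 = +0.006692
∂z/∂y = [20·(-0.76) − (-50)·(-0.17)] / -1950 = +0.01215
|∇f| = √(0.006692² + 0.01215²) = 0.01387 m/m

0.014 m/m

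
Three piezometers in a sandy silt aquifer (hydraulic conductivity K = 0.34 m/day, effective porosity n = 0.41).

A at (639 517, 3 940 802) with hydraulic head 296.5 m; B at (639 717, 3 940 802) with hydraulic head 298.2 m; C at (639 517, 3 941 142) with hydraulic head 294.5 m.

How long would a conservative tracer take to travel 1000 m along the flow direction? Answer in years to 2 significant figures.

∂h/∂x = (298.2 − 296.5) / (639717 − 639517) = +0.008500
∂h/∂y = (294.5 − 296.5) / (3941142 − 3940802) = -0.005882
|∇h| = √(0.008500² + -0.005882²) = 0.01034
Seepage velocity v = K·i/n = 0.34 × 0.01034 / 0.41 = 0.008575 m/day.
t = 1000 / 0.008575 = 1.166e+05 days = 319 years.

320 years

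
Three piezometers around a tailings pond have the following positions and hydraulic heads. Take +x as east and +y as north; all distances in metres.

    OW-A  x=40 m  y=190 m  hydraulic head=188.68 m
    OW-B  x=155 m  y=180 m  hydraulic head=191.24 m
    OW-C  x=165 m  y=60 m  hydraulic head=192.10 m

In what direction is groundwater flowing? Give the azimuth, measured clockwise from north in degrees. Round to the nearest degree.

Differences from OW-A: to OW-B (Δx, Δy, Δh) = (115, -10, +2.56); to OW-C = (125, -130, +3.42).
Determinant of the coordinate differences = 115·(-130) − 125·(-10) = -13700.
∂h/∂x = [(+2.56)·(-130) − (+3.42)·(-10)] / -13700 = +0.02180
∂h/∂y = [115·(+3.42) − 125·(+2.56)] / -13700 = -0.005350
Flow direction (−∇h) has components (-0.02180 E, +0.005350 N).
Azimuth = atan2(E, N) = atan2(-0.02180, +0.005350) = 283.8° ≈ 284°.

284°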